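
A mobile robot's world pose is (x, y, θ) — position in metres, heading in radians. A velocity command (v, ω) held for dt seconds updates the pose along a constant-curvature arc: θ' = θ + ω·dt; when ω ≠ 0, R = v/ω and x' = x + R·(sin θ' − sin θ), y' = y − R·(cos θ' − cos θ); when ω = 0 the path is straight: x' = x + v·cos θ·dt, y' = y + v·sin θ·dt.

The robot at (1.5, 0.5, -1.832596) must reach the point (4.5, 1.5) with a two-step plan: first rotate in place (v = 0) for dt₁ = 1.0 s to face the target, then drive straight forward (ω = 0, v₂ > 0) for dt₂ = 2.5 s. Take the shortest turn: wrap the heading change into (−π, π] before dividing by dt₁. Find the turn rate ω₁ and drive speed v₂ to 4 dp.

ω₁ = 2.1543, v₂ = 1.2649

heading to target = atan2(1.5−0.5, 4.5−1.5) = 0.3218
Δθ = wrap(0.3218 − -1.8326) = 2.1543; ω₁ = Δθ/dt₁ = 2.1543
distance = √((4.5−1.5)² + (1.5−0.5)²) = 3.1623; v₂ = distance/dt₂ = 1.2649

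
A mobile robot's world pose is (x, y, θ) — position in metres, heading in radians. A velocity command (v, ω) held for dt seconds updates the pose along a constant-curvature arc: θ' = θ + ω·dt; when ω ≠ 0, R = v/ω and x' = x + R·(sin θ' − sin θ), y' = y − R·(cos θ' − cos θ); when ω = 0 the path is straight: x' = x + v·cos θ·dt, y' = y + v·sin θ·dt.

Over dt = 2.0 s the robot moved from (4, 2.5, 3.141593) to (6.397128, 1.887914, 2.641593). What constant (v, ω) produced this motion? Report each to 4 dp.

Δθ = 2.641593 − 3.141593 = -0.500000
ω = Δθ/dt = -0.500000/2.0 = -0.2500
R = Δx/(sin θ' − sin θ) = 5.0000
v = R·ω = 5.0000·-0.2500 = -1.2500

v = -1.2500, ω = -0.2500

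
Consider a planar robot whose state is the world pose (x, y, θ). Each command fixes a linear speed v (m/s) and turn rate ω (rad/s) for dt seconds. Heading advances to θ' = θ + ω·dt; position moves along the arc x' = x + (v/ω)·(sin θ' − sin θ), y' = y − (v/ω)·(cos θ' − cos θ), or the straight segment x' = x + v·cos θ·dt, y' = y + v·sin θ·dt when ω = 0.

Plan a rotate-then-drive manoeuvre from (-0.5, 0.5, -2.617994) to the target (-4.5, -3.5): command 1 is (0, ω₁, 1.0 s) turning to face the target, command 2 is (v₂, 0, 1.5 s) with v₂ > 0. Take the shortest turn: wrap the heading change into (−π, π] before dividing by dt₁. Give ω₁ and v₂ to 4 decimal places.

heading to target = atan2(-3.5−0.5, -4.5−-0.5) = -2.3562
Δθ = wrap(-2.3562 − -2.6180) = 0.2618; ω₁ = Δθ/dt₁ = 0.2618
distance = √((-4.5−-0.5)² + (-3.5−0.5)²) = 5.6569; v₂ = distance/dt₂ = 3.7712

ω₁ = 0.2618, v₂ = 3.7712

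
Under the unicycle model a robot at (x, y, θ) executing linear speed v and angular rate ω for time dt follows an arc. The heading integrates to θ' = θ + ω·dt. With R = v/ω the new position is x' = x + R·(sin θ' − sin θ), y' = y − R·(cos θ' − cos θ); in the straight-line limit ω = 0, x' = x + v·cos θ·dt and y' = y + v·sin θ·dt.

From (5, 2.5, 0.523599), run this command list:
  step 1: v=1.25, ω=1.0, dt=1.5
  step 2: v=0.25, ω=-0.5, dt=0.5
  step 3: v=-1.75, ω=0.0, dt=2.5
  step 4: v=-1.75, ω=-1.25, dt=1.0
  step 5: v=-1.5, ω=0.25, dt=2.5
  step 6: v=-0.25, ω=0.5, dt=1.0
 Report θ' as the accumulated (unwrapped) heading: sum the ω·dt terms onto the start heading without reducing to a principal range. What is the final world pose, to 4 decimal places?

step 1: θ'=2.0236 (R=1.2500) → pose (5.4990, 4.1294, 2.0236)
step 2: θ'=1.7736 (R=-0.5000) → pose (5.4589, 4.2474, 1.7736)
step 3: θ'=1.7736 (straight) → pose (6.3401, -0.0379, 1.7736)
step 4: θ'=0.5236 (R=1.4000) → pose (5.6688, -1.5323, 0.5236)
step 5: θ'=1.1486 (R=-6.0000) → pose (3.1956, -4.2699, 1.1486)
step 6: θ'=1.6486 (R=-0.5000) → pose (3.1532, -4.5136, 1.6486)

(3.1532, -4.5136, 1.6486)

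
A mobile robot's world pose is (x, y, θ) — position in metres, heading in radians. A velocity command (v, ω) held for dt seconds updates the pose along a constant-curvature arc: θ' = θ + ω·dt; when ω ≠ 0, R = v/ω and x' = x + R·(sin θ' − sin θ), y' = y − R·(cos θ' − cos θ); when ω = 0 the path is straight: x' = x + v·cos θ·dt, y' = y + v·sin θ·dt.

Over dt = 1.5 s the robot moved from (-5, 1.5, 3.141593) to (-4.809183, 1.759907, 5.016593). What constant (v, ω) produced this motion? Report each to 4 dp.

v = -0.2500, ω = 1.2500

Δθ = 5.016593 − 3.141593 = 1.875000
ω = Δθ/dt = 1.875000/1.5 = 1.2500
R = −Δy/(cos θ' − cos θ) = -0.2000
v = R·ω = -0.2000·1.2500 = -0.2500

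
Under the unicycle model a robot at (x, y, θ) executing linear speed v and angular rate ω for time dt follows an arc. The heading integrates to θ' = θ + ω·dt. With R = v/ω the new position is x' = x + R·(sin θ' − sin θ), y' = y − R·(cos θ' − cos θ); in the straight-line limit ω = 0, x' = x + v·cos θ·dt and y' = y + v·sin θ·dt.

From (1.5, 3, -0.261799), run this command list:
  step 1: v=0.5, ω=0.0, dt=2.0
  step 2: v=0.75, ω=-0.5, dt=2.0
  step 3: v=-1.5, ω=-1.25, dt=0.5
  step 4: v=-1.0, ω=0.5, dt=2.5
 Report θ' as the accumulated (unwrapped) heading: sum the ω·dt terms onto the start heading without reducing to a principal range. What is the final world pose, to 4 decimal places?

step 1: θ'=-0.2618 (straight) → pose (2.4659, 2.7412, -0.2618)
step 2: θ'=-1.2618 (R=-1.5000) → pose (3.5067, 1.7484, -1.2618)
step 3: θ'=-1.8868 (R=1.2000) → pose (3.5092, 2.4863, -1.8868)
step 4: θ'=-0.6368 (R=-2.0000) → pose (2.7975, 4.7158, -0.6368)

(2.7975, 4.7158, -0.6368)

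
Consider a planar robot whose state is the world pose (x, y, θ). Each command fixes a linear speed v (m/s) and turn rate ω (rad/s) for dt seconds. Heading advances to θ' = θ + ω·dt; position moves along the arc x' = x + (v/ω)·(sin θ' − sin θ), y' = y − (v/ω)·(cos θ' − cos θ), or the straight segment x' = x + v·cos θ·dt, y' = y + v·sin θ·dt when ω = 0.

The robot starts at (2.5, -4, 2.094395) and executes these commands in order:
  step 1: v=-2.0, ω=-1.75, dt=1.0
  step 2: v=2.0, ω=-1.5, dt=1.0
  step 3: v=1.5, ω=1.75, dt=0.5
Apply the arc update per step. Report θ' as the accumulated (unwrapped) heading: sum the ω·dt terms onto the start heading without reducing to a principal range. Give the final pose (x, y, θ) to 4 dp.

(4.1133, -6.8423, -0.2806)

step 1: θ'=0.3444 (R=1.1429) → pose (1.8961, -5.6472, 0.3444)
step 2: θ'=-1.1556 (R=-1.3333) → pose (3.5663, -6.3644, -1.1556)
step 3: θ'=-0.2806 (R=0.8571) → pose (4.1133, -6.8423, -0.2806)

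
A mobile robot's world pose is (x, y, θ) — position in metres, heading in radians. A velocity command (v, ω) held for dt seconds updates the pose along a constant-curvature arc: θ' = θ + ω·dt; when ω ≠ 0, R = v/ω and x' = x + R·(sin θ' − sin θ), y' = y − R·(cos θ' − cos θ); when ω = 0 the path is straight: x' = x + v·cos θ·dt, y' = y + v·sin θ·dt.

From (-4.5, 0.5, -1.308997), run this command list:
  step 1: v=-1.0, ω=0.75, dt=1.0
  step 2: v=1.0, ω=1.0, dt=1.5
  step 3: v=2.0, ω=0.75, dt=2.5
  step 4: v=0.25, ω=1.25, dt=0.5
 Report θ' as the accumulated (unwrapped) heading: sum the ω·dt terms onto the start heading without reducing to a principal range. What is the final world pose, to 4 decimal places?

(-5.1674, 5.6429, 3.4410)

step 1: θ'=-0.5590 (R=-1.3333) → pose (-5.0808, 1.2853, -0.5590)
step 2: θ'=0.9410 (R=1.0000) → pose (-3.7423, 1.5441, 0.9410)
step 3: θ'=2.8160 (R=2.6667) → pose (-5.0444, 5.6413, 2.8160)
step 4: θ'=3.4410 (R=0.2000) → pose (-5.1674, 5.6429, 3.4410)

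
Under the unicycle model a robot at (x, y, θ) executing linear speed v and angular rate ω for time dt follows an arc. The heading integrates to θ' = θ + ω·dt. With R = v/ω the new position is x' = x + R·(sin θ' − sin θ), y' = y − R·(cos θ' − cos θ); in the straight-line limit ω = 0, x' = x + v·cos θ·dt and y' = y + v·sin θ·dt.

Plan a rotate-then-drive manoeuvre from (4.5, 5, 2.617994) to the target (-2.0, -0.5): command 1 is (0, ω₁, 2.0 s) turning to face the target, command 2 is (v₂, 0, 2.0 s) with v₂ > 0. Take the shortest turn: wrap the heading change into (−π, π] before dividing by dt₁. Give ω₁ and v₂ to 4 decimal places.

ω₁ = 0.6129, v₂ = 4.2573

heading to target = atan2(-0.5−5, -2−4.5) = -2.4393
Δθ = wrap(-2.4393 − 2.6180) = 1.2259; ω₁ = Δθ/dt₁ = 0.6129
distance = √((-2−4.5)² + (-0.5−5)²) = 8.5147; v₂ = distance/dt₂ = 4.2573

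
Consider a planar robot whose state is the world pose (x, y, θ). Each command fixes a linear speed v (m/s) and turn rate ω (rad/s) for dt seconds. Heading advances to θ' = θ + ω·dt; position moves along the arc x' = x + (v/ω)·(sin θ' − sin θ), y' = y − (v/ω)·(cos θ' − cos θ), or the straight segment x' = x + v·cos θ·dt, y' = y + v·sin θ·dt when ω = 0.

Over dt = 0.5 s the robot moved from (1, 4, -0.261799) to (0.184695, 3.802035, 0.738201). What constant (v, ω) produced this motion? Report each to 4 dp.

Δθ = 0.738201 − -0.261799 = 1.000000
ω = Δθ/dt = 1.000000/0.5 = 2.0000
R = Δx/(sin θ' − sin θ) = -0.8750
v = R·ω = -0.8750·2.0000 = -1.7500

v = -1.7500, ω = 2.0000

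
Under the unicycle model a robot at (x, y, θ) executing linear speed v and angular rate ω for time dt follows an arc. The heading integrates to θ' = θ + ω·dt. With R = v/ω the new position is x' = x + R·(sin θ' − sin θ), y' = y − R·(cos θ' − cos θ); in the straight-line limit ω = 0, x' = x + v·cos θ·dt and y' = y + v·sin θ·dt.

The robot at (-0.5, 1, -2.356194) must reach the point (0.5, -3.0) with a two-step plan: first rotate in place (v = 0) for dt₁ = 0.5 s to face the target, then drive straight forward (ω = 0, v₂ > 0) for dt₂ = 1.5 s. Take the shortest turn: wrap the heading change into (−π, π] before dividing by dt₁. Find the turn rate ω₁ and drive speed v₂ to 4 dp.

ω₁ = 2.0608, v₂ = 2.7487

heading to target = atan2(-3−1, 0.5−-0.5) = -1.3258
Δθ = wrap(-1.3258 − -2.3562) = 1.0304; ω₁ = Δθ/dt₁ = 2.0608
distance = √((0.5−-0.5)² + (-3−1)²) = 4.1231; v₂ = distance/dt₂ = 2.7487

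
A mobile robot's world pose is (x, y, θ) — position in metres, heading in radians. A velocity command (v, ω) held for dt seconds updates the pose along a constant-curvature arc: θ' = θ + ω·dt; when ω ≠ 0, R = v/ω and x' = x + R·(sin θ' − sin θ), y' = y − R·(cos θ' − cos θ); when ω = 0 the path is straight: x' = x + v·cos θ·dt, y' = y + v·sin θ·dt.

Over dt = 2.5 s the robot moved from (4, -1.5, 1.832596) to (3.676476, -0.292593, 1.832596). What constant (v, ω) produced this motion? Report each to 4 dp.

v = 0.5000, ω = 0.0000

Δθ = 1.832596 − 1.832596 = 0.000000
ω = Δθ/dt = 0.000000/2.5 = 0.0000
ω = 0 → v = (Δx·cos θ + Δy·sin θ)/dt = 0.5000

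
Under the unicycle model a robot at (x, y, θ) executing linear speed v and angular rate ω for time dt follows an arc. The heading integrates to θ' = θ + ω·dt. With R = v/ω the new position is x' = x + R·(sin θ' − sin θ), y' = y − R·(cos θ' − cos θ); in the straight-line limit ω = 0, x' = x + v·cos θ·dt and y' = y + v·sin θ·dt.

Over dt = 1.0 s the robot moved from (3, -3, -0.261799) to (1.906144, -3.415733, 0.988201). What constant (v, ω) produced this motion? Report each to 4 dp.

v = -1.2500, ω = 1.2500

Δθ = 0.988201 − -0.261799 = 1.250000
ω = Δθ/dt = 1.250000/1.0 = 1.2500
R = Δx/(sin θ' − sin θ) = -1.0000
v = R·ω = -1.0000·1.2500 = -1.2500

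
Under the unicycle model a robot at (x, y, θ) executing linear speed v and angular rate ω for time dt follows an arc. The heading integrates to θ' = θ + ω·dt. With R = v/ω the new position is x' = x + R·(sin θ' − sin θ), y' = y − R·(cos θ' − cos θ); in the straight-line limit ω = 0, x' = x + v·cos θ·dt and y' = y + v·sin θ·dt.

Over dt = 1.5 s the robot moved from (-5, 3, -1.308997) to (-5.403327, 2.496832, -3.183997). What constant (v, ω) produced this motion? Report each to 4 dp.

v = 0.5000, ω = -1.2500

Δθ = -3.183997 − -1.308997 = -1.875000
ω = Δθ/dt = -1.875000/1.5 = -1.2500
R = −Δy/(cos θ' − cos θ) = -0.4000
v = R·ω = -0.4000·-1.2500 = 0.5000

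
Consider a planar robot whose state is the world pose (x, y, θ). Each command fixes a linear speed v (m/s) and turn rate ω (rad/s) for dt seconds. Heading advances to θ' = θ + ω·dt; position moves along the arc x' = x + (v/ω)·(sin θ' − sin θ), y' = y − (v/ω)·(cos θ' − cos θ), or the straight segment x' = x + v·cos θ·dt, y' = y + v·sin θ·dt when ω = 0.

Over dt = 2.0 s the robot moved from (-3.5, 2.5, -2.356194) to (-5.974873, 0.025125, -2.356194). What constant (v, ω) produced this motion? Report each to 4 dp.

v = 1.7500, ω = 0.0000

Δθ = -2.356194 − -2.356194 = 0.000000
ω = Δθ/dt = 0.000000/2.0 = 0.0000
ω = 0 → v = (Δx·cos θ + Δy·sin θ)/dt = 1.7500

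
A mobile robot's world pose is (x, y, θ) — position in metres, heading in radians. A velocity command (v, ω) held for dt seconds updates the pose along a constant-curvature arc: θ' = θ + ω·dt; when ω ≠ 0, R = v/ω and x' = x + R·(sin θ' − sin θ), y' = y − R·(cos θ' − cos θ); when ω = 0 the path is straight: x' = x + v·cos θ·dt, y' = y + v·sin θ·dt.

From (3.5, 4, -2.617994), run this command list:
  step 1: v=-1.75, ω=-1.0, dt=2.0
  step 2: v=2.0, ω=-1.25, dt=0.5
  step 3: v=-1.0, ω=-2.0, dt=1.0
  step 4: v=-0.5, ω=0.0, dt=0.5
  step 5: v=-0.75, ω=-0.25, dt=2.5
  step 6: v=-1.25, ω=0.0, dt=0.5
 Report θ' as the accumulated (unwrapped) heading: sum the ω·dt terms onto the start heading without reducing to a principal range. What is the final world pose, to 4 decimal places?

(4.8122, 6.1689, -7.8680)

step 1: θ'=-4.6180 (R=1.7500) → pose (6.1172, 2.6494, -4.6180)
step 2: θ'=-5.2430 (R=-1.6000) → pose (6.3301, 3.6099, -5.2430)
step 3: θ'=-7.2430 (R=0.5000) → pose (5.4893, 3.5761, -7.2430)
step 4: θ'=-7.2430 (straight) → pose (5.3459, 3.7809, -7.2430)
step 5: θ'=-7.8680 (R=3.0000) → pose (4.8034, 5.5439, -7.8680)
step 6: θ'=-7.8680 (straight) → pose (4.8122, 6.1689, -7.8680)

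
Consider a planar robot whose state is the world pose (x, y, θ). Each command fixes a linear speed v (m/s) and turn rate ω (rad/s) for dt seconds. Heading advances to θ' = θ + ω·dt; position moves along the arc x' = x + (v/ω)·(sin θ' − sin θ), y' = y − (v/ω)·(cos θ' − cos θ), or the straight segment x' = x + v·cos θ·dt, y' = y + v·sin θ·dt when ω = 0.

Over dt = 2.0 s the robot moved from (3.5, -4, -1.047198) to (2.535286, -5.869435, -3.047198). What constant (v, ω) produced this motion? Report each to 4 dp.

Δθ = -3.047198 − -1.047198 = -2.000000
ω = Δθ/dt = -2.000000/2.0 = -1.0000
R = −Δy/(cos θ' − cos θ) = -1.2500
v = R·ω = -1.2500·-1.0000 = 1.2500

v = 1.2500, ω = -1.0000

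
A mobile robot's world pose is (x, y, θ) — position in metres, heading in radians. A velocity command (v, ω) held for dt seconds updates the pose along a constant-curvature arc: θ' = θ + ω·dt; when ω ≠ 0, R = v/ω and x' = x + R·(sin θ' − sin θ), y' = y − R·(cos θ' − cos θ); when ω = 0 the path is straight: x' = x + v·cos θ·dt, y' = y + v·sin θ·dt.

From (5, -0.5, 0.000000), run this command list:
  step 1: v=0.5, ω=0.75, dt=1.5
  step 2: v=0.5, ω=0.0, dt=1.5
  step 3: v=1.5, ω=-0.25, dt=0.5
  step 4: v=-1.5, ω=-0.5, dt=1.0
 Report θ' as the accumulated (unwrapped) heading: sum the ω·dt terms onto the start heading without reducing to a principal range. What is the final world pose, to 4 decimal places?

(5.2035, 0.1988, 0.5000)

step 1: θ'=1.1250 (R=0.6667) → pose (5.6015, -0.1208, 1.1250)
step 2: θ'=1.1250 (straight) → pose (5.9249, 0.5559, 1.1250)
step 3: θ'=1.0000 (R=-6.0000) → pose (6.2897, 1.2107, 1.0000)
step 4: θ'=0.5000 (R=3.0000) → pose (5.2035, 0.1988, 0.5000)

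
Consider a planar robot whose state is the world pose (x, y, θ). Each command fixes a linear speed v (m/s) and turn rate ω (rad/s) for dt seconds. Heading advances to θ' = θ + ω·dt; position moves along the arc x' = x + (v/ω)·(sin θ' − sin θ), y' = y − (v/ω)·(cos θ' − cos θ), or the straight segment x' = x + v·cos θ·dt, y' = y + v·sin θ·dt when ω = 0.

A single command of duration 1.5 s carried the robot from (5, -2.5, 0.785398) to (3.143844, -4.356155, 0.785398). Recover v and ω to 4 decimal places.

Δθ = 0.785398 − 0.785398 = 0.000000
ω = Δθ/dt = 0.000000/1.5 = 0.0000
ω = 0 → v = (Δx·cos θ + Δy·sin θ)/dt = -1.7500

v = -1.7500, ω = 0.0000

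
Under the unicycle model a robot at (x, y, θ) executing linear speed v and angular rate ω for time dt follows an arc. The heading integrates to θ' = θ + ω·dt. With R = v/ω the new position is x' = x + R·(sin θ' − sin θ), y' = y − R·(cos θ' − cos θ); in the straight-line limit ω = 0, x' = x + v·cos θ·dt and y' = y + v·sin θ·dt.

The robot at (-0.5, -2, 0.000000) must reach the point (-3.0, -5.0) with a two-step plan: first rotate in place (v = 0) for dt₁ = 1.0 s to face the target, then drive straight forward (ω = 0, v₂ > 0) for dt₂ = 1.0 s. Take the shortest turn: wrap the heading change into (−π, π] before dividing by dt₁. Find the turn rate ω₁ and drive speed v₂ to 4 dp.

heading to target = atan2(-5−-2, -3−-0.5) = -2.2655
Δθ = wrap(-2.2655 − 0.0000) = -2.2655; ω₁ = Δθ/dt₁ = -2.2655
distance = √((-3−-0.5)² + (-5−-2)²) = 3.9051; v₂ = distance/dt₂ = 3.9051

ω₁ = -2.2655, v₂ = 3.9051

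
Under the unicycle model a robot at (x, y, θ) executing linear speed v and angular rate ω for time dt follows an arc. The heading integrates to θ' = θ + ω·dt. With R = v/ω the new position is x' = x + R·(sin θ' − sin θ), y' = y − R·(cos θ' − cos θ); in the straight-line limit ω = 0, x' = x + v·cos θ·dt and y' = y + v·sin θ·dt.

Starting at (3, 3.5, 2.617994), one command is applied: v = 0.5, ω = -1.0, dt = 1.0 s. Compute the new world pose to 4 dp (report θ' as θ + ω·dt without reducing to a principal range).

θ' = 2.6180 + -1.0·1.0 = 1.6180
R = v/ω = 0.5/-1.0 = -0.5000
x' = 3 + -0.5000·(sin 1.6180 − sin 2.6180) = 2.7506
y' = 3.5 − -0.5000·(cos 1.6180 − cos 2.6180) = 3.9094

(2.7506, 3.9094, 1.6180)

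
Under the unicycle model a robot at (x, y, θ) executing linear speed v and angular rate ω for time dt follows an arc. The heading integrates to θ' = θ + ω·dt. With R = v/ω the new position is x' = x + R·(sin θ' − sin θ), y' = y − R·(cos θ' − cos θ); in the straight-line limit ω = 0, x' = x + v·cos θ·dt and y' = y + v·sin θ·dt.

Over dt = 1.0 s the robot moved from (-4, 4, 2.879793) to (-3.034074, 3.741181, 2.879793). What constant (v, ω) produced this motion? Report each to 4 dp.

Δθ = 2.879793 − 2.879793 = 0.000000
ω = Δθ/dt = 0.000000/1.0 = 0.0000
ω = 0 → v = (Δx·cos θ + Δy·sin θ)/dt = -1.0000

v = -1.0000, ω = 0.0000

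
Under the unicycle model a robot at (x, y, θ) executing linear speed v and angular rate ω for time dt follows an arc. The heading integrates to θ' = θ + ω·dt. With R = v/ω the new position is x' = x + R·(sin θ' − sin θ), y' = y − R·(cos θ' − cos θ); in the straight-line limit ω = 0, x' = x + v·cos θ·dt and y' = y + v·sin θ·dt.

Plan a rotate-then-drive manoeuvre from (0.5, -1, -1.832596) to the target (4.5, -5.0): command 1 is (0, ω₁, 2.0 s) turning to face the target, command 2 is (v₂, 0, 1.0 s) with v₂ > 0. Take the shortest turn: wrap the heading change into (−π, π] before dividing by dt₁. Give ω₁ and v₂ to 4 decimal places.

ω₁ = 0.5236, v₂ = 5.6569

heading to target = atan2(-5−-1, 4.5−0.5) = -0.7854
Δθ = wrap(-0.7854 − -1.8326) = 1.0472; ω₁ = Δθ/dt₁ = 0.5236
distance = √((4.5−0.5)² + (-5−-1)²) = 5.6569; v₂ = distance/dt₂ = 5.6569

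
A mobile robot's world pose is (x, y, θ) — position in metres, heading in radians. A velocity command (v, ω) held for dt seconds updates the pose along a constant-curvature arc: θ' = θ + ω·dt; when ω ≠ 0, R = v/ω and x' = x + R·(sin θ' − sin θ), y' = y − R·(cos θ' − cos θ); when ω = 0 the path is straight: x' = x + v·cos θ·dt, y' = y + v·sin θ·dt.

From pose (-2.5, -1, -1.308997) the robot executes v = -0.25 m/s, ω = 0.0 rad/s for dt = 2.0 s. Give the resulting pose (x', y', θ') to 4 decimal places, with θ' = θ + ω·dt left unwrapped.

θ' = -1.3090 + 0.0·2.0 = -1.3090
ω = 0 → straight: x' = -2.5 + -0.25·cos(-1.3090)·2.0 = -2.6294
y' = -1 + -0.25·sin(-1.3090)·2.0 = -0.5170

(-2.6294, -0.5170, -1.3090)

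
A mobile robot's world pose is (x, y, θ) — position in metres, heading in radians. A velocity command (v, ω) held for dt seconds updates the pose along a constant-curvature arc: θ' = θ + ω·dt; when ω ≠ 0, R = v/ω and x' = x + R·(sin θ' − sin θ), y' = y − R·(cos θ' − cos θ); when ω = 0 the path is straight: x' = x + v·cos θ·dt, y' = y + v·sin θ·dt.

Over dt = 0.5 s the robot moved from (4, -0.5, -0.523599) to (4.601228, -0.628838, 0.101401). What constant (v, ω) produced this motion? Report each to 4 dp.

v = 1.2500, ω = 1.2500

Δθ = 0.101401 − -0.523599 = 0.625000
ω = Δθ/dt = 0.625000/0.5 = 1.2500
R = Δx/(sin θ' − sin θ) = 1.0000
v = R·ω = 1.0000·1.2500 = 1.2500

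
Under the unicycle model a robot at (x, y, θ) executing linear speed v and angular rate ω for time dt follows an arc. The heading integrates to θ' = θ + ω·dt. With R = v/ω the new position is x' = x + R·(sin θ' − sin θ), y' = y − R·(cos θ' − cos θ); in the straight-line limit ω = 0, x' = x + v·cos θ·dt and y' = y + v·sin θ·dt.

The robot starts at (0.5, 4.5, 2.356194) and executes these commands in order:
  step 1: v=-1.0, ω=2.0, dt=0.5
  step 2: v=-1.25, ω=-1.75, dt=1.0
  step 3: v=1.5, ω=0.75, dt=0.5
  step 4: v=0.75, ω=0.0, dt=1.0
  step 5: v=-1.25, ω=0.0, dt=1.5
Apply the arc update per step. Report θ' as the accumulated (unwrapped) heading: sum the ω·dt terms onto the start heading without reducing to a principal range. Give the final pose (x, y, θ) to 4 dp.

(2.1100, 3.3880, 1.9812)

step 1: θ'=3.3562 (R=-0.5000) → pose (0.9600, 4.3650, 3.3562)
step 2: θ'=1.6062 (R=0.7143) → pose (1.8260, 3.6924, 1.6062)
step 3: θ'=1.9812 (R=2.0000) → pose (1.6612, 4.4196, 1.9812)
step 4: θ'=1.9812 (straight) → pose (1.3619, 5.1073, 1.9812)
step 5: θ'=1.9812 (straight) → pose (2.1100, 3.3880, 1.9812)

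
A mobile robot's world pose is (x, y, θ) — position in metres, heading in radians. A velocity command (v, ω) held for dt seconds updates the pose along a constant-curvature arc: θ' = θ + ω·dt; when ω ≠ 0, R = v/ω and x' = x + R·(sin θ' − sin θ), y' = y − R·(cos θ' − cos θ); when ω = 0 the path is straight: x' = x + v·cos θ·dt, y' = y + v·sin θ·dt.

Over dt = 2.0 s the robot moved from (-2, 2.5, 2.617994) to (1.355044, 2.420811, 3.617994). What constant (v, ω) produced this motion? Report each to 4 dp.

Δθ = 3.617994 − 2.617994 = 1.000000
ω = Δθ/dt = 1.000000/2.0 = 0.5000
R = Δx/(sin θ' − sin θ) = -3.5000
v = R·ω = -3.5000·0.5000 = -1.7500

v = -1.7500, ω = 0.5000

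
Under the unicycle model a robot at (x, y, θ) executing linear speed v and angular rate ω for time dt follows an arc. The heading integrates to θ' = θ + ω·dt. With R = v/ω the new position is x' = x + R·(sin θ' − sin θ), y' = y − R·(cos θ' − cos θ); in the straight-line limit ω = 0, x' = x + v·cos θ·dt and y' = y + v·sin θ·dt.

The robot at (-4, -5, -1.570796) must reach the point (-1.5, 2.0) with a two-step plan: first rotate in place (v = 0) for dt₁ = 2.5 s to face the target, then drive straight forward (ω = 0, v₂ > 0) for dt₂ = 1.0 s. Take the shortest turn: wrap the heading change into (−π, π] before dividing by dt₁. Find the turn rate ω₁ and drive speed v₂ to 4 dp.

heading to target = atan2(2−-5, -1.5−-4) = 1.2278
Δθ = wrap(1.2278 − -1.5708) = 2.7986; ω₁ = Δθ/dt₁ = 1.1194
distance = √((-1.5−-4)² + (2−-5)²) = 7.4330; v₂ = distance/dt₂ = 7.4330

ω₁ = 1.1194, v₂ = 7.4330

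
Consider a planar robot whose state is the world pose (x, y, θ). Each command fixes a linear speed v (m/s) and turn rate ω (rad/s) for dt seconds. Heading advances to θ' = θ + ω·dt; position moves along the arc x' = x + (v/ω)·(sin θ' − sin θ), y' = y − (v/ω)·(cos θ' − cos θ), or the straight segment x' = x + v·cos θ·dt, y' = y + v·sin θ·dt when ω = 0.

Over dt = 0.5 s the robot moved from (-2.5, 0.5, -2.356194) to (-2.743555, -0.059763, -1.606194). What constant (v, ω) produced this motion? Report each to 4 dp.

v = 1.2500, ω = 1.5000

Δθ = -1.606194 − -2.356194 = 0.750000
ω = Δθ/dt = 0.750000/0.5 = 1.5000
R = −Δy/(cos θ' − cos θ) = 0.8333
v = R·ω = 0.8333·1.5000 = 1.2500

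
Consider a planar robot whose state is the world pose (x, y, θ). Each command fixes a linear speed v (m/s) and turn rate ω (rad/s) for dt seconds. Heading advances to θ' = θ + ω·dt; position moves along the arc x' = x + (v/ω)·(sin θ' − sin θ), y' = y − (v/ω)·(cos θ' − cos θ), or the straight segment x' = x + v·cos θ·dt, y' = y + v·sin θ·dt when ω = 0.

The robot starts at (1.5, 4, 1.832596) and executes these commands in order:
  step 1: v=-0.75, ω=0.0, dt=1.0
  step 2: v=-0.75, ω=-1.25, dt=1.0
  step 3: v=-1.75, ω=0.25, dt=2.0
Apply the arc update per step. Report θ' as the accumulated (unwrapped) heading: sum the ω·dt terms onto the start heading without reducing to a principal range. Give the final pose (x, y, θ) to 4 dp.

step 1: θ'=1.8326 (straight) → pose (1.6941, 3.2756, 1.8326)
step 2: θ'=0.5826 (R=0.6000) → pose (1.4447, 2.6192, 0.5826)
step 3: θ'=1.0826 (R=-7.0000) → pose (-0.8862, 0.0572, 1.0826)

(-0.8862, 0.0572, 1.0826)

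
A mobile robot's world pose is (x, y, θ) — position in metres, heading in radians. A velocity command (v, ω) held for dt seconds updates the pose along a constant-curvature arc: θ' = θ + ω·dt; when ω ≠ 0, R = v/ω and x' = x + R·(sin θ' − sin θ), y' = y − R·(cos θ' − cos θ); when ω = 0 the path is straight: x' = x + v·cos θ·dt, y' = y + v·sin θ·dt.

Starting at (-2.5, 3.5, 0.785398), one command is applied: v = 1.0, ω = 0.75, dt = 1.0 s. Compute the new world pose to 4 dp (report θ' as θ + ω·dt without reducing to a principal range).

(-2.1103, 4.3956, 1.5354)

θ' = 0.7854 + 0.75·1.0 = 1.5354
R = v/ω = 1.0/0.75 = 1.3333
x' = -2.5 + 1.3333·(sin 1.5354 − sin 0.7854) = -2.1103
y' = 3.5 − 1.3333·(cos 1.5354 − cos 0.7854) = 4.3956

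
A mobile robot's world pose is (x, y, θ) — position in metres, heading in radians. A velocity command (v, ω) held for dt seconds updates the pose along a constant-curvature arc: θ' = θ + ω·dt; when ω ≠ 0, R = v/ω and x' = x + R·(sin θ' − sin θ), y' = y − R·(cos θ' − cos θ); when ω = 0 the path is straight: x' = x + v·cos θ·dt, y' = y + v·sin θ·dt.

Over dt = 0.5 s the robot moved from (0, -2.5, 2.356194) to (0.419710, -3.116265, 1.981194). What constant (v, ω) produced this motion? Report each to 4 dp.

Δθ = 1.981194 − 2.356194 = -0.375000
ω = Δθ/dt = -0.375000/0.5 = -0.7500
R = −Δy/(cos θ' − cos θ) = 2.0000
v = R·ω = 2.0000·-0.7500 = -1.5000

v = -1.5000, ω = -0.7500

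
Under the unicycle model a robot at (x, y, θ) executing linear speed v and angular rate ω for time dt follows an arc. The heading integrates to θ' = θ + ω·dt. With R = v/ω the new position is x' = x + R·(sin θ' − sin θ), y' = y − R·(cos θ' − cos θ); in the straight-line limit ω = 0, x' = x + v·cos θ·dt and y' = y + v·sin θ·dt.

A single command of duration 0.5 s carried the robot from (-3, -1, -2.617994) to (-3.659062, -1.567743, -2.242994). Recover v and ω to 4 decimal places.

Δθ = -2.242994 − -2.617994 = 0.375000
ω = Δθ/dt = 0.375000/0.5 = 0.7500
R = Δx/(sin θ' − sin θ) = 2.3333
v = R·ω = 2.3333·0.7500 = 1.7500

v = 1.7500, ω = 0.7500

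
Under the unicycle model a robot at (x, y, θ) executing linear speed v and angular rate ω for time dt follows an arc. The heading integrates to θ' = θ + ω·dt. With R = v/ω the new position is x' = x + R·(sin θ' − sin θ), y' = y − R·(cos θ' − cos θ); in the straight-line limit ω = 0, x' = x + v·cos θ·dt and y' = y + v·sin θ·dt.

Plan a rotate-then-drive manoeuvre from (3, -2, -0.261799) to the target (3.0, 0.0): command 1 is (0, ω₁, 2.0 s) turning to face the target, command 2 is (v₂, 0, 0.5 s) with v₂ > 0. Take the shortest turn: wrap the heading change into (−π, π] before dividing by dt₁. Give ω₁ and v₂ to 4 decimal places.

ω₁ = 0.9163, v₂ = 4.0000

heading to target = atan2(0−-2, 3−3) = 1.5708
Δθ = wrap(1.5708 − -0.2618) = 1.8326; ω₁ = Δθ/dt₁ = 0.9163
distance = √((3−3)² + (0−-2)²) = 2.0000; v₂ = distance/dt₂ = 4.0000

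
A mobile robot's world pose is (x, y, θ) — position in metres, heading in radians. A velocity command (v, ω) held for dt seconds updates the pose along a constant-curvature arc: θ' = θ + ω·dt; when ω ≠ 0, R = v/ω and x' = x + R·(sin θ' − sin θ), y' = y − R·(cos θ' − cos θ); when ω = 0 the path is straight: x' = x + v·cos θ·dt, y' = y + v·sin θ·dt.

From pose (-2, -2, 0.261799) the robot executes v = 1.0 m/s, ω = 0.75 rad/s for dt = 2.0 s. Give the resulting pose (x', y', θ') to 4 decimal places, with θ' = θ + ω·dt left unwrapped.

(-1.0360, -0.4590, 1.7618)

θ' = 0.2618 + 0.75·2.0 = 1.7618
R = v/ω = 1.0/0.75 = 1.3333
x' = -2 + 1.3333·(sin 1.7618 − sin 0.2618) = -1.0360
y' = -2 − 1.3333·(cos 1.7618 − cos 0.2618) = -0.4590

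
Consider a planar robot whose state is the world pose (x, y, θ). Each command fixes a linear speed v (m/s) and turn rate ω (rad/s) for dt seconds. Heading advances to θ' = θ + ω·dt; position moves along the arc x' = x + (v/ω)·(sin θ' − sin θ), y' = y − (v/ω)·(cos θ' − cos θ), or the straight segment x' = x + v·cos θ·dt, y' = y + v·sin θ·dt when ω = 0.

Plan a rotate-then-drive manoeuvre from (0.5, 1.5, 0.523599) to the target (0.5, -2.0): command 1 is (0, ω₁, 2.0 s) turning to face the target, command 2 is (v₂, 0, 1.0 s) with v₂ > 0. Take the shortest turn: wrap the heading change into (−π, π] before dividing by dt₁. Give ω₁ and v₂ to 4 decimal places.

heading to target = atan2(-2−1.5, 0.5−0.5) = -1.5708
Δθ = wrap(-1.5708 − 0.5236) = -2.0944; ω₁ = Δθ/dt₁ = -1.0472
distance = √((0.5−0.5)² + (-2−1.5)²) = 3.5000; v₂ = distance/dt₂ = 3.5000

ω₁ = -1.0472, v₂ = 3.5000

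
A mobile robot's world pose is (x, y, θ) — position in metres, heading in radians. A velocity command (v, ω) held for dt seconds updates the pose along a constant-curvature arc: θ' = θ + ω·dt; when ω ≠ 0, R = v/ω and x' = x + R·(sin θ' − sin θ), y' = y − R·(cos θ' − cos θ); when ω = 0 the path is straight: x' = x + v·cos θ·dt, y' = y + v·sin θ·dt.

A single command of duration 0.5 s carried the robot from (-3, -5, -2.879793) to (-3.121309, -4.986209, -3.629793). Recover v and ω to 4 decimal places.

v = 0.2500, ω = -1.5000

Δθ = -3.629793 − -2.879793 = -0.750000
ω = Δθ/dt = -0.750000/0.5 = -1.5000
R = Δx/(sin θ' − sin θ) = -0.1667
v = R·ω = -0.1667·-1.5000 = 0.2500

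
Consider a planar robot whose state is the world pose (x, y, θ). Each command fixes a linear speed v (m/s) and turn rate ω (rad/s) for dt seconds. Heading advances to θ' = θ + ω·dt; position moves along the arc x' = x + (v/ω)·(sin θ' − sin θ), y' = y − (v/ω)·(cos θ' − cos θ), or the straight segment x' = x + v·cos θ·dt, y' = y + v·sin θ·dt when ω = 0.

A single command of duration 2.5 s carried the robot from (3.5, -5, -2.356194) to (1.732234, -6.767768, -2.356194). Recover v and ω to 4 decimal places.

Δθ = -2.356194 − -2.356194 = 0.000000
ω = Δθ/dt = 0.000000/2.5 = 0.0000
ω = 0 → v = (Δx·cos θ + Δy·sin θ)/dt = 1.0000

v = 1.0000, ω = 0.0000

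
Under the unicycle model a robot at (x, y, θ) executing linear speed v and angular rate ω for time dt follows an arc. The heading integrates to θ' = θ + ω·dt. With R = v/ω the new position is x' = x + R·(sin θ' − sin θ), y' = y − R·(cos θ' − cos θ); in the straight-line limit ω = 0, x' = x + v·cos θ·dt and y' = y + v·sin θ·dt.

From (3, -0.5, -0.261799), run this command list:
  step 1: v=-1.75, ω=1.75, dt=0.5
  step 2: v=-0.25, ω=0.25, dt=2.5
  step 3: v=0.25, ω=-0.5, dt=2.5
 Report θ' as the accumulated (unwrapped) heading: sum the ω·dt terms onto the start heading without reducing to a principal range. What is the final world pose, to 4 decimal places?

step 1: θ'=0.6132 (R=-1.0000) → pose (2.1657, -0.6481, 0.6132)
step 2: θ'=1.2382 (R=-1.0000) → pose (1.7960, -1.1394, 1.2382)
step 3: θ'=-0.0118 (R=-0.5000) → pose (2.2745, -0.8027, -0.0118)

(2.2745, -0.8027, -0.0118)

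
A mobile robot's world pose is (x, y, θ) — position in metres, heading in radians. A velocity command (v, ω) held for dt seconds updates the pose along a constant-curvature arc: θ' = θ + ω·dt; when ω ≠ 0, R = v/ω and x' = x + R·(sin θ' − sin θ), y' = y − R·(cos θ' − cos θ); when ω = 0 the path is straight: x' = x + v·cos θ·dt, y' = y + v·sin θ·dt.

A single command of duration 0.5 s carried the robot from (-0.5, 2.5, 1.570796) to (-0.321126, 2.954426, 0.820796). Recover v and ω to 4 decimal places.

v = 1.0000, ω = -1.5000

Δθ = 0.820796 − 1.570796 = -0.750000
ω = Δθ/dt = -0.750000/0.5 = -1.5000
R = −Δy/(cos θ' − cos θ) = -0.6667
v = R·ω = -0.6667·-1.5000 = 1.0000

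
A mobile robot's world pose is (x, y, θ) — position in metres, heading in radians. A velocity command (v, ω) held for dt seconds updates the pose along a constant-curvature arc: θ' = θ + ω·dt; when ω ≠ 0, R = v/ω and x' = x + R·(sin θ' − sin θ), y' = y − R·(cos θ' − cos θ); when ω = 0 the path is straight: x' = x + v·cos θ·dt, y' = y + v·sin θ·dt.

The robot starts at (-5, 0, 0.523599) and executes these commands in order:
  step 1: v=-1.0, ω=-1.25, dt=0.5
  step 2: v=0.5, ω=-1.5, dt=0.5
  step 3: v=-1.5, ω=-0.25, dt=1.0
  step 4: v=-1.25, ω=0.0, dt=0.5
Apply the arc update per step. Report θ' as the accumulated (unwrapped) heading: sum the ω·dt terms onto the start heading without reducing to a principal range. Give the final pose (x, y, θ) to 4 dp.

(-6.3845, 1.5819, -1.1014)

step 1: θ'=-0.1014 (R=0.8000) → pose (-5.4810, -0.1031, -0.1014)
step 2: θ'=-0.8514 (R=-0.3333) → pose (-5.2640, -0.2150, -0.8514)
step 3: θ'=-1.1014 (R=6.0000) → pose (-6.1018, 1.0244, -1.1014)
step 4: θ'=-1.1014 (straight) → pose (-6.3845, 1.5819, -1.1014)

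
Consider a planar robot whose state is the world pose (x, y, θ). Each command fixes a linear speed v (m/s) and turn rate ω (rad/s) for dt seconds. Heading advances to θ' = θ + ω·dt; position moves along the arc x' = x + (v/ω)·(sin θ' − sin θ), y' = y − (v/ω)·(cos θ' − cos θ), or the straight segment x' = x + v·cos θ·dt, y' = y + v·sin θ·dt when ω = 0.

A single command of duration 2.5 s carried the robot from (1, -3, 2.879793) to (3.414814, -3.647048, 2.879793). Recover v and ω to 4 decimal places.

v = -1.0000, ω = 0.0000

Δθ = 2.879793 − 2.879793 = 0.000000
ω = Δθ/dt = 0.000000/2.5 = 0.0000
ω = 0 → v = (Δx·cos θ + Δy·sin θ)/dt = -1.0000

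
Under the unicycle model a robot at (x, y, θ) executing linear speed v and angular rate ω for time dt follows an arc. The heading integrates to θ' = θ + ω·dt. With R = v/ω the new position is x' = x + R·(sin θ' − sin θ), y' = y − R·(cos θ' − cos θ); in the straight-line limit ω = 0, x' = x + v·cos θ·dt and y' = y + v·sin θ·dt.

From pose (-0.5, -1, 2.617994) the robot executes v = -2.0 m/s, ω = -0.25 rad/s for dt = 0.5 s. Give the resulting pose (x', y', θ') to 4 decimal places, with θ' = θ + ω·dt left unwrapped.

θ' = 2.6180 + -0.25·0.5 = 2.4930
R = v/ω = -2.0/-0.25 = 8.0000
x' = -0.5 + 8.0000·(sin 2.4930 − sin 2.6180) = 0.3326
y' = -1 − 8.0000·(cos 2.4930 − cos 2.6180) = -1.5528

(0.3326, -1.5528, 2.4930)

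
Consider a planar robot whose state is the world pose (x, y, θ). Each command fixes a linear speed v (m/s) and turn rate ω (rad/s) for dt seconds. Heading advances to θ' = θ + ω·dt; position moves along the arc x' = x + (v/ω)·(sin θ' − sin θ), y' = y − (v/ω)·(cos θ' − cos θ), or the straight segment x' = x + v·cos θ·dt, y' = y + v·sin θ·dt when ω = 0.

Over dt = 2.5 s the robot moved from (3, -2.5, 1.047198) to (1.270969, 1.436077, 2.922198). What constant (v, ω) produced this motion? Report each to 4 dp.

Δθ = 2.922198 − 1.047198 = 1.875000
ω = Δθ/dt = 1.875000/2.5 = 0.7500
R = −Δy/(cos θ' − cos θ) = 2.6667
v = R·ω = 2.6667·0.7500 = 2.0000

v = 2.0000, ω = 0.7500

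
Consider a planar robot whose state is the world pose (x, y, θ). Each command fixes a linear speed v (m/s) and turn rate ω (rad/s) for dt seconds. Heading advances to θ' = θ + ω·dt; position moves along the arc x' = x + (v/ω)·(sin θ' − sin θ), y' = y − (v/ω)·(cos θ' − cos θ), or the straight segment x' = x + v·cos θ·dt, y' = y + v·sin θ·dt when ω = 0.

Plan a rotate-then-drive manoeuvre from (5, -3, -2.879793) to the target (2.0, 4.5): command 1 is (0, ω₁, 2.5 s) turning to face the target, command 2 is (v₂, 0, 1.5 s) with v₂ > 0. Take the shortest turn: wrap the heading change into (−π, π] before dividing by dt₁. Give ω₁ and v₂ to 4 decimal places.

heading to target = atan2(4.5−-3, 2−5) = 1.9513
Δθ = wrap(1.9513 − -2.8798) = -1.4521; ω₁ = Δθ/dt₁ = -0.5808
distance = √((2−5)² + (4.5−-3)²) = 8.0777; v₂ = distance/dt₂ = 5.3852

ω₁ = -0.5808, v₂ = 5.3852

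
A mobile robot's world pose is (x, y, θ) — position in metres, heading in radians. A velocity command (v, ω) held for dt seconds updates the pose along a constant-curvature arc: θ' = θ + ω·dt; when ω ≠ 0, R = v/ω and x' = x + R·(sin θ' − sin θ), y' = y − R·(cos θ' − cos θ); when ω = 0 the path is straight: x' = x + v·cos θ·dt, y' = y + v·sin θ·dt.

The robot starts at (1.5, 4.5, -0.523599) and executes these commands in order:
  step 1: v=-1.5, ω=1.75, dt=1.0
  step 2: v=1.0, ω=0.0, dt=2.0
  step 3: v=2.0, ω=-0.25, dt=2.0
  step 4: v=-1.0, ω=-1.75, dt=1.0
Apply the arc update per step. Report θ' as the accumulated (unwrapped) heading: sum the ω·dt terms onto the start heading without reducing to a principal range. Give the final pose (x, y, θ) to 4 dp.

(2.2891, 9.3391, -1.0236)

step 1: θ'=1.2264 (R=-0.8571) → pose (0.2646, 4.0471, 1.2264)
step 2: θ'=1.2264 (straight) → pose (0.9399, 5.9296, 1.2264)
step 3: θ'=0.7264 (R=-8.0000) → pose (3.1566, 9.2092, 0.7264)
step 4: θ'=-1.0236 (R=0.5714) → pose (2.2891, 9.3391, -1.0236)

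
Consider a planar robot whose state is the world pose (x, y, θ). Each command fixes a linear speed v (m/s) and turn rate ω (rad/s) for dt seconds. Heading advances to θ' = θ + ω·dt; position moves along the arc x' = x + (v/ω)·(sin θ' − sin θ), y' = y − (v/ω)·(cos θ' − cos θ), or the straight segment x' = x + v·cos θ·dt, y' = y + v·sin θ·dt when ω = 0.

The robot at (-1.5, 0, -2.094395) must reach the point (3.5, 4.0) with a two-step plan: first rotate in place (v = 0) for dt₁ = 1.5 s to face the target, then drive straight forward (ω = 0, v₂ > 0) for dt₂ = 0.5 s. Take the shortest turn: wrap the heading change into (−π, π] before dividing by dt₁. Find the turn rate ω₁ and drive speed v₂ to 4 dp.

ω₁ = 1.8461, v₂ = 12.8062

heading to target = atan2(4−0, 3.5−-1.5) = 0.6747
Δθ = wrap(0.6747 − -2.0944) = 2.7691; ω₁ = Δθ/dt₁ = 1.8461
distance = √((3.5−-1.5)² + (4−0)²) = 6.4031; v₂ = distance/dt₂ = 12.8062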